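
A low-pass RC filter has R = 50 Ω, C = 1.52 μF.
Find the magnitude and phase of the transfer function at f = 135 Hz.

Step 1 — Angular frequency: ω = 2π·135 = 848.2 rad/s.
Step 2 — Transfer function: H(jω) = 1/(1 + jωRC).
Step 3 — Denominator: 1 + jωRC = 1 + j·848.2·50·1.52e-06 = 1 + j0.06447.
Step 4 — H = 0.9959 - j0.0642.
Step 5 — Magnitude: |H| = 0.9979 (-0.0 dB); phase: φ = -3.7°.

|H| = 0.9979 (-0.0 dB), φ = -3.7°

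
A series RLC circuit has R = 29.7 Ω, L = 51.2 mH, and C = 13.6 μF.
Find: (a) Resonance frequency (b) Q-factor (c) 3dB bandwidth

Step 1 — Resonance condition Im(Z)=0 gives ω₀ = 1/√(LC).
Step 2 — ω₀ = 1/√(0.0512·1.36e-05) = 1198 rad/s.
Step 3 — f₀ = ω₀/(2π) = 190.7 Hz.
Step 4 — Series Q: Q = ω₀L/R = 1198·0.0512/29.7 = 2.066.
Step 5 — 3dB bandwidth: Δω = ω₀/Q = 580.1 rad/s; BW = Δω/(2π) = 92.32 Hz.

(a) f₀ = 190.7 Hz  (b) Q = 2.066  (c) BW = 92.32 Hz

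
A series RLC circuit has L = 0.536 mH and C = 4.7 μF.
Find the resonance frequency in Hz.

Step 1 — Resonance condition Im(Z)=0 gives ω₀ = 1/√(LC).
Step 2 — ω₀ = 1/√(0.000536·4.7e-06) = 1.992e+04 rad/s.
Step 3 — f₀ = ω₀/(2π) = 3171 Hz.

f₀ = 3171 Hz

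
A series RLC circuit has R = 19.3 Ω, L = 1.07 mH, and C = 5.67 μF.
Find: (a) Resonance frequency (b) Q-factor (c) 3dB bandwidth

Step 1 — Resonance condition Im(Z)=0 gives ω₀ = 1/√(LC).
Step 2 — ω₀ = 1/√(0.00107·5.67e-06) = 1.284e+04 rad/s.
Step 3 — f₀ = ω₀/(2π) = 2043 Hz.
Step 4 — Series Q: Q = ω₀L/R = 1.284e+04·0.00107/19.3 = 0.7118.
Step 5 — 3dB bandwidth: Δω = ω₀/Q = 1.804e+04 rad/s; BW = Δω/(2π) = 2871 Hz.

(a) f₀ = 2043 Hz  (b) Q = 0.7118  (c) BW = 2871 Hz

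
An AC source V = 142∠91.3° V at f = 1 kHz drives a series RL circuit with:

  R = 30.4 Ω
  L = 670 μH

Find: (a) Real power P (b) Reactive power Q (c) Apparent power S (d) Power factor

Step 1 — Angular frequency: ω = 2π·f = 2π·1000 = 6283 rad/s.
Step 2 — Component impedances:
  R: Z = R = 30.4 Ω
  L: Z = jωL = j·6283·0.00067 = 0 + j4.21 Ω
Step 3 — Series combination: Z_total = R + L = 30.4 + j4.21 Ω = 30.69∠7.9° Ω.
Step 4 — Source phasor: V = 142∠91.3° V = -3.222 + j142 V.
Step 5 — Current: I = V / Z = 0.5305 + j4.596 A = 4.627∠83.4° A.
Step 6 — Complex power: S = V·I* = 650.8 + j90.12 VA.
Step 7 — Real power: P = Re(S) = 650.8 W.
Step 8 — Reactive power: Q = Im(S) = 90.12 VAR.
Step 9 — Apparent power: |S| = 657 VA.
Step 10 — Power factor: PF = P/|S| = 0.9905 (lagging).

(a) P = 650.8 W  (b) Q = 90.12 VAR  (c) S = 657 VA  (d) PF = 0.9905 (lagging)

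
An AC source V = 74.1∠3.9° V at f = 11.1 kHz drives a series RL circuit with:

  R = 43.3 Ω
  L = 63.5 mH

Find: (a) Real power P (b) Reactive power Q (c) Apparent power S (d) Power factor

Step 1 — Angular frequency: ω = 2π·f = 2π·1.11e+04 = 6.974e+04 rad/s.
Step 2 — Component impedances:
  R: Z = R = 43.3 Ω
  L: Z = jωL = j·6.974e+04·0.0635 = 0 + j4429 Ω
Step 3 — Series combination: Z_total = R + L = 43.3 + j4429 Ω = 4429∠89.4° Ω.
Step 4 — Source phasor: V = 74.1∠3.9° V = 73.93 + j5.04 V.
Step 5 — Current: I = V / Z = 0.001301 - j0.01668 A = 0.01673∠-85.5° A.
Step 6 — Complex power: S = V·I* = 0.01212 + j1.24 VA.
Step 7 — Real power: P = Re(S) = 0.01212 W.
Step 8 — Reactive power: Q = Im(S) = 1.24 VAR.
Step 9 — Apparent power: |S| = 1.24 VA.
Step 10 — Power factor: PF = P/|S| = 0.009777 (lagging).

(a) P = 0.01212 W  (b) Q = 1.24 VAR  (c) S = 1.24 VA  (d) PF = 0.009777 (lagging)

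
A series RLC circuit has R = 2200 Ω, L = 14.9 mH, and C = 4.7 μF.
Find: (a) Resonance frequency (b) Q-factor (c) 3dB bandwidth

Step 1 — Resonance condition Im(Z)=0 gives ω₀ = 1/√(LC).
Step 2 — ω₀ = 1/√(0.0149·4.7e-06) = 3779 rad/s.
Step 3 — f₀ = ω₀/(2π) = 601.4 Hz.
Step 4 — Series Q: Q = ω₀L/R = 3779·0.0149/2200 = 0.02559.
Step 5 — 3dB bandwidth: Δω = ω₀/Q = 1.477e+05 rad/s; BW = Δω/(2π) = 2.35e+04 Hz.

(a) f₀ = 601.4 Hz  (b) Q = 0.02559  (c) BW = 2.35e+04 Hz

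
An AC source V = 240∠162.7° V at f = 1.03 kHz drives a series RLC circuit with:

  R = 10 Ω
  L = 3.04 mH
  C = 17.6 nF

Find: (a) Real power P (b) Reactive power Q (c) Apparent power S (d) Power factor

Step 1 — Angular frequency: ω = 2π·f = 2π·1030 = 6472 rad/s.
Step 2 — Component impedances:
  R: Z = R = 10 Ω
  L: Z = jωL = j·6472·0.00304 = 0 + j19.67 Ω
  C: Z = 1/(jωC) = -j/(ω·C) = 0 - j8780 Ω
Step 3 — Series combination: Z_total = R + L + C = 10 - j8760 Ω = 8760∠-89.9° Ω.
Step 4 — Source phasor: V = 240∠162.7° V = -229.1 + j71.37 V.
Step 5 — Current: I = V / Z = -0.008177 - j0.02615 A = 0.0274∠-107.4° A.
Step 6 — Complex power: S = V·I* = 0.007506 - j6.575 VA.
Step 7 — Real power: P = Re(S) = 0.007506 W.
Step 8 — Reactive power: Q = Im(S) = -6.575 VAR.
Step 9 — Apparent power: |S| = 6.575 VA.
Step 10 — Power factor: PF = P/|S| = 0.001142 (leading).

(a) P = 0.007506 W  (b) Q = -6.575 VAR  (c) S = 6.575 VA  (d) PF = 0.001142 (leading)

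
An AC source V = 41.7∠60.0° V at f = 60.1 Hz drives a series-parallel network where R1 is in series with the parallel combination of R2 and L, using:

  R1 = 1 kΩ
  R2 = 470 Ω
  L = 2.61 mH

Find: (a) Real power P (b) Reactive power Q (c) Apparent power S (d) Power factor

Step 1 — Angular frequency: ω = 2π·f = 2π·60.1 = 377.6 rad/s.
Step 2 — Component impedances:
  R1: Z = R = 1000 Ω
  R2: Z = R = 470 Ω
  L: Z = jωL = j·377.6·0.00261 = 0 + j0.9856 Ω
Step 3 — Parallel branch: R2 || L = 1/(1/R2 + 1/L) = 0.002067 + j0.9856 Ω.
Step 4 — Series with R1: Z_total = R1 + (R2 || L) = 1000 + j0.9856 Ω = 1000∠0.1° Ω.
Step 5 — Source phasor: V = 41.7∠60.0° V = 20.85 + j36.11 V.
Step 6 — Current: I = V / Z = 0.02089 + j0.03609 A = 0.0417∠59.9° A.
Step 7 — Complex power: S = V·I* = 1.739 + j0.001714 VA.
Step 8 — Real power: P = Re(S) = 1.739 W.
Step 9 — Reactive power: Q = Im(S) = 0.001714 VAR.
Step 10 — Apparent power: |S| = 1.739 VA.
Step 11 — Power factor: PF = P/|S| = 1 (lagging).

(a) P = 1.739 W  (b) Q = 0.001714 VAR  (c) S = 1.739 VA  (d) PF = 1 (lagging)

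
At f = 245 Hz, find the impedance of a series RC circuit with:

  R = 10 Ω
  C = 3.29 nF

Step 1 — Angular frequency: ω = 2π·f = 2π·245 = 1539 rad/s.
Step 2 — Component impedances:
  R: Z = R = 10 Ω
  C: Z = 1/(jωC) = -j/(ω·C) = 0 - j1.975e+05 Ω
Step 3 — Series combination: Z_total = R + C = 10 - j1.975e+05 Ω = 1.975e+05∠-90.0° Ω.

Z = 10 - j1.975e+05 Ω = 1.975e+05∠-90.0° Ω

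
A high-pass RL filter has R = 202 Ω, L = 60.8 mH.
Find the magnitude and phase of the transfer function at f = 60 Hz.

Step 1 — Angular frequency: ω = 2π·60 = 377 rad/s.
Step 2 — Transfer function: H(jω) = jωL/(R + jωL).
Step 3 — Numerator jωL = j·22.92; denominator R + jωL = 202 + j22.92.
Step 4 — H = 0.01271 + j0.112.
Step 5 — Magnitude: |H| = 0.1127 (-19.0 dB); phase: φ = 83.5°.

|H| = 0.1127 (-19.0 dB), φ = 83.5°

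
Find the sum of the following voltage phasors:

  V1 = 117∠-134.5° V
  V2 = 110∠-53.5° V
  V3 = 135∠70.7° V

Step 1 — Convert each phasor to rectangular form:
  V1 = 117·(cos(-134.5°) + j·sin(-134.5°)) = -82.01 - j83.45 V
  V2 = 110·(cos(-53.5°) + j·sin(-53.5°)) = 65.43 - j88.42 V
  V3 = 135·(cos(70.7°) + j·sin(70.7°)) = 44.62 + j127.4 V
Step 2 — Sum components: V_total = 28.04 - j44.46 V.
Step 3 — Convert to polar: |V_total| = 52.57 V, ∠V_total = -57.8°.

V_total = 52.57∠-57.8° V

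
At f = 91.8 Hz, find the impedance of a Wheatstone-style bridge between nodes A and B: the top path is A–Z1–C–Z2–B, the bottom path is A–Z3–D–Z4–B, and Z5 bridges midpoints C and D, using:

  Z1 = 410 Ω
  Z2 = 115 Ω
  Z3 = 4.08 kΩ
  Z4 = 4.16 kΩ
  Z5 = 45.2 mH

Step 1 — Angular frequency: ω = 2π·f = 2π·91.8 = 576.8 rad/s.
Step 2 — Component impedances:
  Z1: Z = R = 410 Ω
  Z2: Z = R = 115 Ω
  Z3: Z = R = 4080 Ω
  Z4: Z = R = 4160 Ω
  Z5: Z = jωL = j·576.8·0.0452 = 0 + j26.07 Ω
Step 3 — Bridge requires nodal analysis (the Z5 bridge couples midpoints C and D, so the two paths cannot be reduced to a simple series/parallel combination). Setting node B to ground and injecting 1 A at node A, the 3-node admittance system at A, C, D solves to V_A = Z_AB = 484.5 + j0.1082 Ω = 484.5∠0.0° Ω.

Z = 484.5 + j0.1082 Ω = 484.5∠0.0° Ω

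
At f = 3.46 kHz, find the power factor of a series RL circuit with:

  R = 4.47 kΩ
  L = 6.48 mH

Step 1 — Angular frequency: ω = 2π·f = 2π·3460 = 2.174e+04 rad/s.
Step 2 — Component impedances:
  R: Z = R = 4470 Ω
  L: Z = jωL = j·2.174e+04·0.00648 = 0 + j140.9 Ω
Step 3 — Series combination: Z_total = R + L = 4470 + j140.9 Ω = 4472∠1.8° Ω.
Step 4 — Power factor: PF = cos(φ) = Re(Z)/|Z| = 4470/4472.2 = 0.9995.
Step 5 — Type: Im(Z) = 140.9 ⇒ lagging (phase φ = 1.8°).

PF = 0.9995 (lagging, φ = 1.8°)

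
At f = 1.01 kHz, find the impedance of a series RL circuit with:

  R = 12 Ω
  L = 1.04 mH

Step 1 — Angular frequency: ω = 2π·f = 2π·1010 = 6346 rad/s.
Step 2 — Component impedances:
  R: Z = R = 12 Ω
  L: Z = jωL = j·6346·0.00104 = 0 + j6.6 Ω
Step 3 — Series combination: Z_total = R + L = 12 + j6.6 Ω = 13.7∠28.8° Ω.

Z = 12 + j6.6 Ω = 13.7∠28.8° Ω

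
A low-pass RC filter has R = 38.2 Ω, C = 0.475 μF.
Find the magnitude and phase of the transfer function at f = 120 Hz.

Step 1 — Angular frequency: ω = 2π·120 = 754 rad/s.
Step 2 — Transfer function: H(jω) = 1/(1 + jωRC).
Step 3 — Denominator: 1 + jωRC = 1 + j·754·38.2·4.75e-07 = 1 + j0.01368.
Step 4 — H = 0.9998 - j0.01368.
Step 5 — Magnitude: |H| = 0.9999 (-0.0 dB); phase: φ = -0.8°.

|H| = 0.9999 (-0.0 dB), φ = -0.8°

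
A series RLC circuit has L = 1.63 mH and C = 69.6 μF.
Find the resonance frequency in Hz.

Step 1 — Resonance condition Im(Z)=0 gives ω₀ = 1/√(LC).
Step 2 — ω₀ = 1/√(0.00163·6.96e-05) = 2969 rad/s.
Step 3 — f₀ = ω₀/(2π) = 472.5 Hz.

f₀ = 472.5 Hz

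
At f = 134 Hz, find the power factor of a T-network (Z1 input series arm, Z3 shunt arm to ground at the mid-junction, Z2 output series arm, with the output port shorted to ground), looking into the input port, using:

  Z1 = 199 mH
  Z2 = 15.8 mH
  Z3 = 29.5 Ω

Step 1 — Angular frequency: ω = 2π·f = 2π·134 = 841.9 rad/s.
Step 2 — Component impedances:
  Z1: Z = jωL = j·841.9·0.199 = 0 + j167.5 Ω
  Z2: Z = jωL = j·841.9·0.0158 = 0 + j13.3 Ω
  Z3: Z = R = 29.5 Ω
Step 3 — With the output port shorted to ground, the output series arm Z2 runs from the junction to ground; the shunt arm Z3 also runs from the junction to ground. They appear in parallel: Z3 || Z2 = 4.985 + j11.05 Ω.
Step 4 — Series with input arm Z1: Z_in = Z1 + (Z3 || Z2) = 4.985 + j178.6 Ω = 178.7∠88.4° Ω.
Step 5 — Power factor: PF = cos(φ) = Re(Z)/|Z| = 4.985/178.7 = 0.0279.
Step 6 — Type: Im(Z) = 178.6 ⇒ lagging (phase φ = 88.4°).

PF = 0.0279 (lagging, φ = 88.4°)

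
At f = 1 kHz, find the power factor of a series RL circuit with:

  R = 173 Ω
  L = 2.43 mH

Step 1 — Angular frequency: ω = 2π·f = 2π·1000 = 6283 rad/s.
Step 2 — Component impedances:
  R: Z = R = 173 Ω
  L: Z = jωL = j·6283·0.00243 = 0 + j15.27 Ω
Step 3 — Series combination: Z_total = R + L = 173 + j15.27 Ω = 173.7∠5.0° Ω.
Step 4 — Power factor: PF = cos(φ) = Re(Z)/|Z| = 173/173.67 = 0.9961.
Step 5 — Type: Im(Z) = 15.27 ⇒ lagging (phase φ = 5.0°).

PF = 0.9961 (lagging, φ = 5.0°)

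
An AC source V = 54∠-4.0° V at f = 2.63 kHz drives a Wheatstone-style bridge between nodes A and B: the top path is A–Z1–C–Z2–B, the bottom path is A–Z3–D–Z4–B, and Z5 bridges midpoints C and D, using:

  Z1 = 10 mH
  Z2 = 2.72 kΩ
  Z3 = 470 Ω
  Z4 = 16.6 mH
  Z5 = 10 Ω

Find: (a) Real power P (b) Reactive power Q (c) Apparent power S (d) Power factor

Step 1 — Angular frequency: ω = 2π·f = 2π·2630 = 1.652e+04 rad/s.
Step 2 — Component impedances:
  Z1: Z = jωL = j·1.652e+04·0.01 = 0 + j165.2 Ω
  Z2: Z = R = 2720 Ω
  Z3: Z = R = 470 Ω
  Z4: Z = jωL = j·1.652e+04·0.0166 = 0 + j274.3 Ω
  Z5: Z = R = 10 Ω
Step 3 — Bridge requires nodal analysis (the Z5 bridge couples midpoints C and D, so the two paths cannot be reduced to a simple series/parallel combination). Setting node B to ground and injecting 1 A at node A, the 3-node admittance system at A, C, D solves to V_A = Z_AB = 85.05 + j411.6 Ω = 420.3∠78.3° Ω.
Step 4 — Source phasor: V = 54∠-4.0° V = 53.87 - j3.767 V.
Step 5 — Current: I = V / Z = 0.01716 - j0.1273 A = 0.1285∠-82.3° A.
Step 6 — Complex power: S = V·I* = 1.404 + j6.795 VA.
Step 7 — Real power: P = Re(S) = 1.404 W.
Step 8 — Reactive power: Q = Im(S) = 6.795 VAR.
Step 9 — Apparent power: |S| = 6.939 VA.
Step 10 — Power factor: PF = P/|S| = 0.2024 (lagging).

(a) P = 1.404 W  (b) Q = 6.795 VAR  (c) S = 6.939 VA  (d) PF = 0.2024 (lagging)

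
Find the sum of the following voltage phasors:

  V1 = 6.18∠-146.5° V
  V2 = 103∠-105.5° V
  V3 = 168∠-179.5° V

Step 1 — Convert each phasor to rectangular form:
  V1 = 6.18·(cos(-146.5°) + j·sin(-146.5°)) = -5.153 - j3.411 V
  V2 = 103·(cos(-105.5°) + j·sin(-105.5°)) = -27.53 - j99.25 V
  V3 = 168·(cos(-179.5°) + j·sin(-179.5°)) = -168 - j1.466 V
Step 2 — Sum components: V_total = -200.7 - j104.1 V.
Step 3 — Convert to polar: |V_total| = 226.1 V, ∠V_total = -152.6°.

V_total = 226.1∠-152.6° V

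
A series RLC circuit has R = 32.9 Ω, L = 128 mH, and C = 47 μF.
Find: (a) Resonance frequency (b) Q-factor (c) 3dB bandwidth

Step 1 — Resonance condition Im(Z)=0 gives ω₀ = 1/√(LC).
Step 2 — ω₀ = 1/√(0.128·4.7e-05) = 407.7 rad/s.
Step 3 — f₀ = ω₀/(2π) = 64.89 Hz.
Step 4 — Series Q: Q = ω₀L/R = 407.7·0.128/32.9 = 1.586.
Step 5 — 3dB bandwidth: Δω = ω₀/Q = 257 rad/s; BW = Δω/(2π) = 40.91 Hz.

(a) f₀ = 64.89 Hz  (b) Q = 1.586  (c) BW = 40.91 Hz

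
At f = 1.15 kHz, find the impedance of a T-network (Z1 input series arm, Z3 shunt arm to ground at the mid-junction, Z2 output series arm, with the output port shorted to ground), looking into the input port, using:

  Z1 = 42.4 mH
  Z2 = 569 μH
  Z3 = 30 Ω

Step 1 — Angular frequency: ω = 2π·f = 2π·1150 = 7226 rad/s.
Step 2 — Component impedances:
  Z1: Z = jωL = j·7226·0.0424 = 0 + j306.4 Ω
  Z2: Z = jωL = j·7226·0.000569 = 0 + j4.111 Ω
  Z3: Z = R = 30 Ω
Step 3 — With the output port shorted to ground, the output series arm Z2 runs from the junction to ground; the shunt arm Z3 also runs from the junction to ground. They appear in parallel: Z3 || Z2 = 0.5531 + j4.036 Ω.
Step 4 — Series with input arm Z1: Z_in = Z1 + (Z3 || Z2) = 0.5531 + j310.4 Ω = 310.4∠89.9° Ω.

Z = 0.5531 + j310.4 Ω = 310.4∠89.9° Ω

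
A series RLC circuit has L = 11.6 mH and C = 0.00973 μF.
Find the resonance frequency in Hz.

Step 1 — Resonance condition Im(Z)=0 gives ω₀ = 1/√(LC).
Step 2 — ω₀ = 1/√(0.0116·9.73e-09) = 9.413e+04 rad/s.
Step 3 — f₀ = ω₀/(2π) = 1.498e+04 Hz.

f₀ = 1.498e+04 Hz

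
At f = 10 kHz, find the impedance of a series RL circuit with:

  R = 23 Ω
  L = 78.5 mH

Step 1 — Angular frequency: ω = 2π·f = 2π·1e+04 = 6.283e+04 rad/s.
Step 2 — Component impedances:
  R: Z = R = 23 Ω
  L: Z = jωL = j·6.283e+04·0.0785 = 0 + j4932 Ω
Step 3 — Series combination: Z_total = R + L = 23 + j4932 Ω = 4932∠89.7° Ω.

Z = 23 + j4932 Ω = 4932∠89.7° Ω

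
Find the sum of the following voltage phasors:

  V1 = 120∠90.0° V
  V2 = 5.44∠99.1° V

Step 1 — Convert each phasor to rectangular form:
  V1 = 120·(cos(90.0°) + j·sin(90.0°)) = 0 + j120 V
  V2 = 5.44·(cos(99.1°) + j·sin(99.1°)) = -0.8604 + j5.372 V
Step 2 — Sum components: V_total = -0.8604 + j125.4 V.
Step 3 — Convert to polar: |V_total| = 125.4 V, ∠V_total = 90.4°.

V_total = 125.4∠90.4° V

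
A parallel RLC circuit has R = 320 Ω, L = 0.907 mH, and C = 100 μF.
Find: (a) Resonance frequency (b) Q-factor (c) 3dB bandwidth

Step 1 — Resonance: ω₀ = 1/√(LC) = 1/√(0.000907·0.0001) = 3320 rad/s.
Step 2 — f₀ = ω₀/(2π) = 528.5 Hz.
Step 3 — Parallel Q: Q = R/(ω₀L) = 320/(3320·0.000907) = 106.3.
Step 4 — Bandwidth: Δω = ω₀/Q = 31.25 rad/s; BW = Δω/(2π) = 4.974 Hz.

(a) f₀ = 528.5 Hz  (b) Q = 106.3  (c) BW = 4.974 Hz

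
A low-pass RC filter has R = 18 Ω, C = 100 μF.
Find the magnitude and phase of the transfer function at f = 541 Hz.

Step 1 — Angular frequency: ω = 2π·541 = 3399 rad/s.
Step 2 — Transfer function: H(jω) = 1/(1 + jωRC).
Step 3 — Denominator: 1 + jωRC = 1 + j·3399·18·0.0001 = 1 + j6.119.
Step 4 — H = 0.02602 - j0.1592.
Step 5 — Magnitude: |H| = 0.1613 (-15.8 dB); phase: φ = -80.7°.

|H| = 0.1613 (-15.8 dB), φ = -80.7°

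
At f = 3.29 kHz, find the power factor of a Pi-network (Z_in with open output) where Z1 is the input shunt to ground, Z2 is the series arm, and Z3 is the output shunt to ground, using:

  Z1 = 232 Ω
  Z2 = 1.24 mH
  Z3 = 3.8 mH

Step 1 — Angular frequency: ω = 2π·f = 2π·3290 = 2.067e+04 rad/s.
Step 2 — Component impedances:
  Z1: Z = R = 232 Ω
  Z2: Z = jωL = j·2.067e+04·0.00124 = 0 + j25.63 Ω
  Z3: Z = jωL = j·2.067e+04·0.0038 = 0 + j78.55 Ω
Step 3 — With open output, the series arm Z2 and the output shunt Z3 appear in series to ground: Z2 + Z3 = 0 + j104.2 Ω.
Step 4 — Parallel with input shunt Z1: Z_in = Z1 || (Z2 + Z3) = 38.94 + j86.7 Ω = 95.04∠65.8° Ω.
Step 5 — Power factor: PF = cos(φ) = Re(Z)/|Z| = 38.94/95.04 = 0.4097.
Step 6 — Type: Im(Z) = 86.7 ⇒ lagging (phase φ = 65.8°).

PF = 0.4097 (lagging, φ = 65.8°)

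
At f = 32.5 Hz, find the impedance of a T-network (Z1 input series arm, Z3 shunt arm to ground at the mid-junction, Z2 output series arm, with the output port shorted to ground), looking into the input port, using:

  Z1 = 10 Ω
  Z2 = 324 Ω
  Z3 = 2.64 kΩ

Step 1 — Angular frequency: ω = 2π·f = 2π·32.5 = 204.2 rad/s.
Step 2 — Component impedances:
  Z1: Z = R = 10 Ω
  Z2: Z = R = 324 Ω
  Z3: Z = R = 2640 Ω
Step 3 — With the output port shorted to ground, the output series arm Z2 runs from the junction to ground; the shunt arm Z3 also runs from the junction to ground. They appear in parallel: Z3 || Z2 = 288.6 Ω.
Step 4 — Series with input arm Z1: Z_in = Z1 + (Z3 || Z2) = 298.6 Ω = 298.6∠0.0° Ω.

Z = 298.6 Ω = 298.6∠0.0° Ω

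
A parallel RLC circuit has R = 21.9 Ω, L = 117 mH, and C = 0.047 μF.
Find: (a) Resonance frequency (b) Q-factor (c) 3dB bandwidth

Step 1 — Resonance: ω₀ = 1/√(LC) = 1/√(0.117·4.7e-08) = 1.349e+04 rad/s.
Step 2 — f₀ = ω₀/(2π) = 2146 Hz.
Step 3 — Parallel Q: Q = R/(ω₀L) = 21.9/(1.349e+04·0.117) = 0.01388.
Step 4 — Bandwidth: Δω = ω₀/Q = 9.715e+05 rad/s; BW = Δω/(2π) = 1.546e+05 Hz.

(a) f₀ = 2146 Hz  (b) Q = 0.01388  (c) BW = 1.546e+05 Hz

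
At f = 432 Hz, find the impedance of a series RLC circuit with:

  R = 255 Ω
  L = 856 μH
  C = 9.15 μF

Step 1 — Angular frequency: ω = 2π·f = 2π·432 = 2714 rad/s.
Step 2 — Component impedances:
  R: Z = R = 255 Ω
  L: Z = jωL = j·2714·0.000856 = 0 + j2.323 Ω
  C: Z = 1/(jωC) = -j/(ω·C) = 0 - j40.26 Ω
Step 3 — Series combination: Z_total = R + L + C = 255 - j37.94 Ω = 257.8∠-8.5° Ω.

Z = 255 - j37.94 Ω = 257.8∠-8.5° Ω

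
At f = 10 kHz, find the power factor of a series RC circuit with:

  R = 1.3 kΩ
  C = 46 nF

Step 1 — Angular frequency: ω = 2π·f = 2π·1e+04 = 6.283e+04 rad/s.
Step 2 — Component impedances:
  R: Z = R = 1300 Ω
  C: Z = 1/(jωC) = -j/(ω·C) = 0 - j346 Ω
Step 3 — Series combination: Z_total = R + C = 1300 - j346 Ω = 1345∠-14.9° Ω.
Step 4 — Power factor: PF = cos(φ) = Re(Z)/|Z| = 1300/1345.25 = 0.9664.
Step 5 — Type: Im(Z) = -346 ⇒ leading (phase φ = -14.9°).

PF = 0.9664 (leading, φ = -14.9°)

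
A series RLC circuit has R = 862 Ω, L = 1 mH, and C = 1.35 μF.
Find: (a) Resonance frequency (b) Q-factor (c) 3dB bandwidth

Step 1 — Resonance: ω₀ = 1/√(LC) = 1/√(0.001·1.35e-06) = 2.722e+04 rad/s.
Step 2 — f₀ = ω₀/(2π) = 4332 Hz.
Step 3 — Series Q: Q = ω₀L/R = 2.722e+04·0.001/862 = 0.03157.
Step 4 — Bandwidth: Δω = ω₀/Q = 8.62e+05 rad/s; BW = Δω/(2π) = 1.372e+05 Hz.

(a) f₀ = 4332 Hz  (b) Q = 0.03157  (c) BW = 1.372e+05 Hz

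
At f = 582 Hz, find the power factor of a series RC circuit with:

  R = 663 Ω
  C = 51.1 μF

Step 1 — Angular frequency: ω = 2π·f = 2π·582 = 3657 rad/s.
Step 2 — Component impedances:
  R: Z = R = 663 Ω
  C: Z = 1/(jωC) = -j/(ω·C) = 0 - j5.352 Ω
Step 3 — Series combination: Z_total = R + C = 663 - j5.352 Ω = 663∠-0.5° Ω.
Step 4 — Power factor: PF = cos(φ) = Re(Z)/|Z| = 663/663 = 1.
Step 5 — Type: Im(Z) = -5.352 ⇒ leading (phase φ = -0.5°).

PF = 1 (leading, φ = -0.5°)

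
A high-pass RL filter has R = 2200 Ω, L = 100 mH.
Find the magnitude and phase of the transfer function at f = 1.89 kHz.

Step 1 — Angular frequency: ω = 2π·1890 = 1.188e+04 rad/s.
Step 2 — Transfer function: H(jω) = jωL/(R + jωL).
Step 3 — Numerator jωL = j·1188; denominator R + jωL = 2200 + j1188.
Step 4 — H = 0.2256 + j0.418.
Step 5 — Magnitude: |H| = 0.475 (-6.5 dB); phase: φ = 61.6°.

|H| = 0.475 (-6.5 dB), φ = 61.6°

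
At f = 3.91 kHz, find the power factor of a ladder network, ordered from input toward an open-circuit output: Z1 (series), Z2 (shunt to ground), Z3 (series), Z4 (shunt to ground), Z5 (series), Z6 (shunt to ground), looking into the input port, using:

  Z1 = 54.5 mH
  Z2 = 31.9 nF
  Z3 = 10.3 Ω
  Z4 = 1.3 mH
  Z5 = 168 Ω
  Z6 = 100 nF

Step 1 — Angular frequency: ω = 2π·f = 2π·3910 = 2.457e+04 rad/s.
Step 2 — Component impedances:
  Z1: Z = jωL = j·2.457e+04·0.0545 = 0 + j1339 Ω
  Z2: Z = 1/(jωC) = -j/(ω·C) = 0 - j1276 Ω
  Z3: Z = R = 10.3 Ω
  Z4: Z = jωL = j·2.457e+04·0.0013 = 0 + j31.94 Ω
  Z5: Z = R = 168 Ω
  Z6: Z = 1/(jωC) = -j/(ω·C) = 0 - j407 Ω
Step 3 — Ladder network (open output): work backward from the far end, alternating series and parallel combinations. Z_in = 11.95 + j1374 Ω = 1374∠89.5° Ω.
Step 4 — Power factor: PF = cos(φ) = Re(Z)/|Z| = 11.945/1374 = 0.008694.
Step 5 — Type: Im(Z) = 1374 ⇒ lagging (phase φ = 89.5°).

PF = 0.008694 (lagging, φ = 89.5°)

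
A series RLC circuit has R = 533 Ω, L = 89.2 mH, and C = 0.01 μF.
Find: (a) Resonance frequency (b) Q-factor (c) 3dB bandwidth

Step 1 — Resonance condition Im(Z)=0 gives ω₀ = 1/√(LC).
Step 2 — ω₀ = 1/√(0.0892·1e-08) = 3.348e+04 rad/s.
Step 3 — f₀ = ω₀/(2π) = 5329 Hz.
Step 4 — Series Q: Q = ω₀L/R = 3.348e+04·0.0892/533 = 5.603.
Step 5 — 3dB bandwidth: Δω = ω₀/Q = 5975 rad/s; BW = Δω/(2π) = 951 Hz.

(a) f₀ = 5329 Hz  (b) Q = 5.603  (c) BW = 951 Hz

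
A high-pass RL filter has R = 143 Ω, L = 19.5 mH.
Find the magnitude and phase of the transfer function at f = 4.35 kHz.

Step 1 — Angular frequency: ω = 2π·4350 = 2.733e+04 rad/s.
Step 2 — Transfer function: H(jω) = jωL/(R + jωL).
Step 3 — Numerator jωL = j·533; denominator R + jωL = 143 + j533.
Step 4 — H = 0.9328 + j0.2503.
Step 5 — Magnitude: |H| = 0.9658 (-0.3 dB); phase: φ = 15.0°.

|H| = 0.9658 (-0.3 dB), φ = 15.0°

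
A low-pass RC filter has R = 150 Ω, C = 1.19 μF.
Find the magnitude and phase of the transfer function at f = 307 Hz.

Step 1 — Angular frequency: ω = 2π·307 = 1929 rad/s.
Step 2 — Transfer function: H(jω) = 1/(1 + jωRC).
Step 3 — Denominator: 1 + jωRC = 1 + j·1929·150·1.19e-06 = 1 + j0.3443.
Step 4 — H = 0.894 - j0.3078.
Step 5 — Magnitude: |H| = 0.9455 (-0.5 dB); phase: φ = -19.0°.

|H| = 0.9455 (-0.5 dB), φ = -19.0°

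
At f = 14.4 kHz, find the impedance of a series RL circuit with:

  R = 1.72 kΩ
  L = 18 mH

Step 1 — Angular frequency: ω = 2π·f = 2π·1.44e+04 = 9.048e+04 rad/s.
Step 2 — Component impedances:
  R: Z = R = 1720 Ω
  L: Z = jωL = j·9.048e+04·0.018 = 0 + j1629 Ω
Step 3 — Series combination: Z_total = R + L = 1720 + j1629 Ω = 2369∠43.4° Ω.

Z = 1720 + j1629 Ω = 2369∠43.4° Ω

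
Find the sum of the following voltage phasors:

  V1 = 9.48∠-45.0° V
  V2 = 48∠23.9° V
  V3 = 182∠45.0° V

Step 1 — Convert each phasor to rectangular form:
  V1 = 9.48·(cos(-45.0°) + j·sin(-45.0°)) = 6.703 - j6.703 V
  V2 = 48·(cos(23.9°) + j·sin(23.9°)) = 43.88 + j19.45 V
  V3 = 182·(cos(45.0°) + j·sin(45.0°)) = 128.7 + j128.7 V
Step 2 — Sum components: V_total = 179.3 + j141.4 V.
Step 3 — Convert to polar: |V_total| = 228.4 V, ∠V_total = 38.3°.

V_total = 228.4∠38.3° V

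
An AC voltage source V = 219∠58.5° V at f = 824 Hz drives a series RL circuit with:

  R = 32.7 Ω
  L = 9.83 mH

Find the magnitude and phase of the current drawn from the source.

Step 1 — Angular frequency: ω = 2π·f = 2π·824 = 5177 rad/s.
Step 2 — Component impedances:
  R: Z = R = 32.7 Ω
  L: Z = jωL = j·5177·0.00983 = 0 + j50.89 Ω
Step 3 — Series combination: Z_total = R + L = 32.7 + j50.89 Ω = 60.49∠57.3° Ω.
Step 4 — Source phasor: V = 219∠58.5° V = 114.4 + j186.7 V.
Step 5 — Ohm's law: I = V / Z_total = (114.4 + j186.7) / (32.7 + j50.89) = 3.619 + j0.07718 A.
Step 6 — Convert to polar: |I| = 3.62 A, ∠I = 1.2°.

I = 3.62∠1.2° A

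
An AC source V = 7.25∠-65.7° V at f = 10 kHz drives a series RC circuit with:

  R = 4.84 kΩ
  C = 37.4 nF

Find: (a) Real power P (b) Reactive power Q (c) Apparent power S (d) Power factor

Step 1 — Angular frequency: ω = 2π·f = 2π·1e+04 = 6.283e+04 rad/s.
Step 2 — Component impedances:
  R: Z = R = 4840 Ω
  C: Z = 1/(jωC) = -j/(ω·C) = 0 - j425.5 Ω
Step 3 — Series combination: Z_total = R + C = 4840 - j425.5 Ω = 4859∠-5.0° Ω.
Step 4 — Source phasor: V = 7.25∠-65.7° V = 2.983 - j6.608 V.
Step 5 — Current: I = V / Z = 0.0007308 - j0.001301 A = 0.001492∠-60.7° A.
Step 6 — Complex power: S = V·I* = 0.01078 - j0.0009475 VA.
Step 7 — Real power: P = Re(S) = 0.01078 W.
Step 8 — Reactive power: Q = Im(S) = -0.0009475 VAR.
Step 9 — Apparent power: |S| = 0.01082 VA.
Step 10 — Power factor: PF = P/|S| = 0.9962 (leading).

(a) P = 0.01078 W  (b) Q = -0.0009475 VAR  (c) S = 0.01082 VA  (d) PF = 0.9962 (leading)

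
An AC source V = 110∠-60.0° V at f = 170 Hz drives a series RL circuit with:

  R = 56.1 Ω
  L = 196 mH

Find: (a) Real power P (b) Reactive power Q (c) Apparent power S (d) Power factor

Step 1 — Angular frequency: ω = 2π·f = 2π·170 = 1068 rad/s.
Step 2 — Component impedances:
  R: Z = R = 56.1 Ω
  L: Z = jωL = j·1068·0.196 = 0 + j209.4 Ω
Step 3 — Series combination: Z_total = R + L = 56.1 + j209.4 Ω = 216.7∠75.0° Ω.
Step 4 — Source phasor: V = 110∠-60.0° V = 55 - j95.26 V.
Step 5 — Current: I = V / Z = -0.3589 - j0.3589 A = 0.5075∠-135.0° A.
Step 6 — Complex power: S = V·I* = 14.45 + j53.92 VA.
Step 7 — Real power: P = Re(S) = 14.45 W.
Step 8 — Reactive power: Q = Im(S) = 53.92 VAR.
Step 9 — Apparent power: |S| = 55.83 VA.
Step 10 — Power factor: PF = P/|S| = 0.2588 (lagging).

(a) P = 14.45 W  (b) Q = 53.92 VAR  (c) S = 55.83 VA  (d) PF = 0.2588 (lagging)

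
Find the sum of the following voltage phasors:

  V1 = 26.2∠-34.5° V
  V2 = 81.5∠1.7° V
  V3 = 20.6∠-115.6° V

Step 1 — Convert each phasor to rectangular form:
  V1 = 26.2·(cos(-34.5°) + j·sin(-34.5°)) = 21.59 - j14.84 V
  V2 = 81.5·(cos(1.7°) + j·sin(1.7°)) = 81.46 + j2.418 V
  V3 = 20.6·(cos(-115.6°) + j·sin(-115.6°)) = -8.901 - j18.58 V
Step 2 — Sum components: V_total = 94.16 - j31 V.
Step 3 — Convert to polar: |V_total| = 99.13 V, ∠V_total = -18.2°.

V_total = 99.13∠-18.2° V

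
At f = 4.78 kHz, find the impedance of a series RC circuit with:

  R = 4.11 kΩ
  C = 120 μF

Step 1 — Angular frequency: ω = 2π·f = 2π·4780 = 3.003e+04 rad/s.
Step 2 — Component impedances:
  R: Z = R = 4110 Ω
  C: Z = 1/(jωC) = -j/(ω·C) = 0 - j0.2775 Ω
Step 3 — Series combination: Z_total = R + C = 4110 - j0.2775 Ω = 4110∠-0.0° Ω.

Z = 4110 - j0.2775 Ω = 4110∠-0.0° Ω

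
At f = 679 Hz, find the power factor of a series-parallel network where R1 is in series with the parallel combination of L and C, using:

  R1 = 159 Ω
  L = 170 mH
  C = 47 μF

Step 1 — Angular frequency: ω = 2π·f = 2π·679 = 4266 rad/s.
Step 2 — Component impedances:
  R1: Z = R = 159 Ω
  L: Z = jωL = j·4266·0.17 = 0 + j725.3 Ω
  C: Z = 1/(jωC) = -j/(ω·C) = 0 - j4.987 Ω
Step 3 — Parallel branch: L || C = 1/(1/L + 1/C) = 0 - j5.022 Ω.
Step 4 — Series with R1: Z_total = R1 + (L || C) = 159 - j5.022 Ω = 159.1∠-1.8° Ω.
Step 5 — Power factor: PF = cos(φ) = Re(Z)/|Z| = 159/159.08 = 0.9995.
Step 6 — Type: Im(Z) = -5.022 ⇒ leading (phase φ = -1.8°).

PF = 0.9995 (leading, φ = -1.8°)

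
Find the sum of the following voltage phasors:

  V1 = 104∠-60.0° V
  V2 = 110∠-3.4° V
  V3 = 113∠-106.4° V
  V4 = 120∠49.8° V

Step 1 — Convert each phasor to rectangular form:
  V1 = 104·(cos(-60.0°) + j·sin(-60.0°)) = 52 - j90.07 V
  V2 = 110·(cos(-3.4°) + j·sin(-3.4°)) = 109.8 - j6.524 V
  V3 = 113·(cos(-106.4°) + j·sin(-106.4°)) = -31.9 - j108.4 V
  V4 = 120·(cos(49.8°) + j·sin(49.8°)) = 77.45 + j91.66 V
Step 2 — Sum components: V_total = 207.4 - j113.3 V.
Step 3 — Convert to polar: |V_total| = 236.3 V, ∠V_total = -28.7°.

V_total = 236.3∠-28.7° V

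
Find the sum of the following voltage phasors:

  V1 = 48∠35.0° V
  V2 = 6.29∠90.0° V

Step 1 — Convert each phasor to rectangular form:
  V1 = 48·(cos(35.0°) + j·sin(35.0°)) = 39.32 + j27.53 V
  V2 = 6.29·(cos(90.0°) + j·sin(90.0°)) = 0 + j6.29 V
Step 2 — Sum components: V_total = 39.32 + j33.82 V.
Step 3 — Convert to polar: |V_total| = 51.86 V, ∠V_total = 40.7°.

V_total = 51.86∠40.7° V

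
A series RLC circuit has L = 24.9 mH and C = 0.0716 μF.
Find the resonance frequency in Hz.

Step 1 — Resonance condition Im(Z)=0 gives ω₀ = 1/√(LC).
Step 2 — ω₀ = 1/√(0.0249·7.16e-08) = 2.368e+04 rad/s.
Step 3 — f₀ = ω₀/(2π) = 3769 Hz.

f₀ = 3769 Hz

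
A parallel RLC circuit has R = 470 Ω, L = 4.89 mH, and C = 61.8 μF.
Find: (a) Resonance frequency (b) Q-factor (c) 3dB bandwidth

Step 1 — Resonance: ω₀ = 1/√(LC) = 1/√(0.00489·6.18e-05) = 1819 rad/s.
Step 2 — f₀ = ω₀/(2π) = 289.5 Hz.
Step 3 — Parallel Q: Q = R/(ω₀L) = 470/(1819·0.00489) = 52.84.
Step 4 — Bandwidth: Δω = ω₀/Q = 34.43 rad/s; BW = Δω/(2π) = 5.479 Hz.

(a) f₀ = 289.5 Hz  (b) Q = 52.84  (c) BW = 5.479 Hz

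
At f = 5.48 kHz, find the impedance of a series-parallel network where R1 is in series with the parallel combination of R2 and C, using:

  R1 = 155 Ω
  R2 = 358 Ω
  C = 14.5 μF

Step 1 — Angular frequency: ω = 2π·f = 2π·5480 = 3.443e+04 rad/s.
Step 2 — Component impedances:
  R1: Z = R = 155 Ω
  R2: Z = R = 358 Ω
  C: Z = 1/(jωC) = -j/(ω·C) = 0 - j2.003 Ω
Step 3 — Parallel branch: R2 || C = 1/(1/R2 + 1/C) = 0.01121 - j2.003 Ω.
Step 4 — Series with R1: Z_total = R1 + (R2 || C) = 155 - j2.003 Ω = 155∠-0.7° Ω.

Z = 155 - j2.003 Ω = 155∠-0.7° Ω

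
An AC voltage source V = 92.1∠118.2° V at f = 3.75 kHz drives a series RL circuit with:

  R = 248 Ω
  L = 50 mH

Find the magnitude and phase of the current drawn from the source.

Step 1 — Angular frequency: ω = 2π·f = 2π·3750 = 2.356e+04 rad/s.
Step 2 — Component impedances:
  R: Z = R = 248 Ω
  L: Z = jωL = j·2.356e+04·0.05 = 0 + j1178 Ω
Step 3 — Series combination: Z_total = R + L = 248 + j1178 Ω = 1204∠78.1° Ω.
Step 4 — Source phasor: V = 92.1∠118.2° V = -43.52 + j81.17 V.
Step 5 — Ohm's law: I = V / Z_total = (-43.52 + j81.17) / (248 + j1178) = 0.05853 + j0.04926 A.
Step 6 — Convert to polar: |I| = 0.0765 A, ∠I = 40.1°.

I = 0.0765∠40.1° A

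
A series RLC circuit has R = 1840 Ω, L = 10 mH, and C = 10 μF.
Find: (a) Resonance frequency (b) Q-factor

Step 1 — Resonance condition Im(Z)=0 gives ω₀ = 1/√(LC).
Step 2 — ω₀ = 1/√(0.01·1e-05) = 3162 rad/s.
Step 3 — f₀ = ω₀/(2π) = 503.3 Hz.
Step 4 — Series Q: Q = ω₀L/R = 3162·0.01/1840 = 0.01719.

(a) f₀ = 503.3 Hz  (b) Q = 0.01719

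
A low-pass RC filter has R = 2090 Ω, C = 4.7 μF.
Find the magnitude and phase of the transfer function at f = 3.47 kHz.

Step 1 — Angular frequency: ω = 2π·3470 = 2.18e+04 rad/s.
Step 2 — Transfer function: H(jω) = 1/(1 + jωRC).
Step 3 — Denominator: 1 + jωRC = 1 + j·2.18e+04·2090·4.7e-06 = 1 + j214.2.
Step 4 — H = 2.18e-05 - j0.004669.
Step 5 — Magnitude: |H| = 0.004669 (-46.6 dB); phase: φ = -89.7°.

|H| = 0.004669 (-46.6 dB), φ = -89.7°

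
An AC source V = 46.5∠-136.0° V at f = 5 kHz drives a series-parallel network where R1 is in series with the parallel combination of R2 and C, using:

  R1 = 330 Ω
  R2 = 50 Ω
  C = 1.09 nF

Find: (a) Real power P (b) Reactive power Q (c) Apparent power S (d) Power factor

Step 1 — Angular frequency: ω = 2π·f = 2π·5000 = 3.142e+04 rad/s.
Step 2 — Component impedances:
  R1: Z = R = 330 Ω
  R2: Z = R = 50 Ω
  C: Z = 1/(jωC) = -j/(ω·C) = 0 - j2.92e+04 Ω
Step 3 — Parallel branch: R2 || C = 1/(1/R2 + 1/C) = 50 - j0.08561 Ω.
Step 4 — Series with R1: Z_total = R1 + (R2 || C) = 380 - j0.08561 Ω = 380∠-0.0° Ω.
Step 5 — Source phasor: V = 46.5∠-136.0° V = -33.45 - j32.3 V.
Step 6 — Current: I = V / Z = -0.08801 - j0.08502 A = 0.1224∠-136.0° A.
Step 7 — Complex power: S = V·I* = 5.69 - j0.001282 VA.
Step 8 — Real power: P = Re(S) = 5.69 W.
Step 9 — Reactive power: Q = Im(S) = -0.001282 VAR.
Step 10 — Apparent power: |S| = 5.69 VA.
Step 11 — Power factor: PF = P/|S| = 1 (leading).

(a) P = 5.69 W  (b) Q = -0.001282 VAR  (c) S = 5.69 VA  (d) PF = 1 (leading)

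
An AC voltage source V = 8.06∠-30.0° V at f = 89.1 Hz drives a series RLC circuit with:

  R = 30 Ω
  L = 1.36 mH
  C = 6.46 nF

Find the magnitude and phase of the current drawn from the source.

Step 1 — Angular frequency: ω = 2π·f = 2π·89.1 = 559.8 rad/s.
Step 2 — Component impedances:
  R: Z = R = 30 Ω
  L: Z = jωL = j·559.8·0.00136 = 0 + j0.7614 Ω
  C: Z = 1/(jωC) = -j/(ω·C) = 0 - j2.765e+05 Ω
Step 3 — Series combination: Z_total = R + L + C = 30 - j2.765e+05 Ω = 2.765e+05∠-90.0° Ω.
Step 4 — Source phasor: V = 8.06∠-30.0° V = 6.98 - j4.03 V.
Step 5 — Ohm's law: I = V / Z_total = (6.98 - j4.03) / (30 - j2.765e+05) = 1.458e-05 + j2.524e-05 A.
Step 6 — Convert to polar: |I| = 2.915e-05 A, ∠I = 60.0°.

I = 2.915e-05∠60.0° A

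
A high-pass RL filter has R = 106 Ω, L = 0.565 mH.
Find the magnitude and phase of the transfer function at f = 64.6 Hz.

Step 1 — Angular frequency: ω = 2π·64.6 = 405.9 rad/s.
Step 2 — Transfer function: H(jω) = jωL/(R + jωL).
Step 3 — Numerator jωL = j·0.2293; denominator R + jωL = 106 + j0.2293.
Step 4 — H = 4.681e-06 + j0.002163.
Step 5 — Magnitude: |H| = 0.002163 (-53.3 dB); phase: φ = 89.9°.

|H| = 0.002163 (-53.3 dB), φ = 89.9°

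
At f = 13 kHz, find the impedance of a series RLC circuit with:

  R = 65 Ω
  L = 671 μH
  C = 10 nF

Step 1 — Angular frequency: ω = 2π·f = 2π·1.3e+04 = 8.168e+04 rad/s.
Step 2 — Component impedances:
  R: Z = R = 65 Ω
  L: Z = jωL = j·8.168e+04·0.000671 = 0 + j54.81 Ω
  C: Z = 1/(jωC) = -j/(ω·C) = 0 - j1224 Ω
Step 3 — Series combination: Z_total = R + L + C = 65 - j1169 Ω = 1171∠-86.8° Ω.

Z = 65 - j1169 Ω = 1171∠-86.8° Ω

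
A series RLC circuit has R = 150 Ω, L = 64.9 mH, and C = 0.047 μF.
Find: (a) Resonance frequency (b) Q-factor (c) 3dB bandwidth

Step 1 — Resonance: ω₀ = 1/√(LC) = 1/√(0.0649·4.7e-08) = 1.811e+04 rad/s.
Step 2 — f₀ = ω₀/(2π) = 2882 Hz.
Step 3 — Series Q: Q = ω₀L/R = 1.811e+04·0.0649/150 = 7.834.
Step 4 — Bandwidth: Δω = ω₀/Q = 2311 rad/s; BW = Δω/(2π) = 367.8 Hz.

(a) f₀ = 2882 Hz  (b) Q = 7.834  (c) BW = 367.8 Hz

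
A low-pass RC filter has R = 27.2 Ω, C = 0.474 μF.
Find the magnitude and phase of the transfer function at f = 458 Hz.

Step 1 — Angular frequency: ω = 2π·458 = 2878 rad/s.
Step 2 — Transfer function: H(jω) = 1/(1 + jωRC).
Step 3 — Denominator: 1 + jωRC = 1 + j·2878·27.2·4.74e-07 = 1 + j0.0371.
Step 4 — H = 0.9986 - j0.03705.
Step 5 — Magnitude: |H| = 0.9993 (-0.0 dB); phase: φ = -2.1°.

|H| = 0.9993 (-0.0 dB), φ = -2.1°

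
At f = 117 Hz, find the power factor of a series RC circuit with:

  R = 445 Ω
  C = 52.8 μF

Step 1 — Angular frequency: ω = 2π·f = 2π·117 = 735.1 rad/s.
Step 2 — Component impedances:
  R: Z = R = 445 Ω
  C: Z = 1/(jωC) = -j/(ω·C) = 0 - j25.76 Ω
Step 3 — Series combination: Z_total = R + C = 445 - j25.76 Ω = 445.7∠-3.3° Ω.
Step 4 — Power factor: PF = cos(φ) = Re(Z)/|Z| = 445/445.75 = 0.9983.
Step 5 — Type: Im(Z) = -25.76 ⇒ leading (phase φ = -3.3°).

PF = 0.9983 (leading, φ = -3.3°)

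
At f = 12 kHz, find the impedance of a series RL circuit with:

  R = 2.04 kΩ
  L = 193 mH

Step 1 — Angular frequency: ω = 2π·f = 2π·1.2e+04 = 7.54e+04 rad/s.
Step 2 — Component impedances:
  R: Z = R = 2040 Ω
  L: Z = jωL = j·7.54e+04·0.193 = 0 + j1.455e+04 Ω
Step 3 — Series combination: Z_total = R + L = 2040 + j1.455e+04 Ω = 1.469e+04∠82.0° Ω.

Z = 2040 + j1.455e+04 Ω = 1.469e+04∠82.0° Ω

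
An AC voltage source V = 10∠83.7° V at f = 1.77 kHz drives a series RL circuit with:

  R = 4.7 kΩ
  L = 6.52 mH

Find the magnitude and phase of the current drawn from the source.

Step 1 — Angular frequency: ω = 2π·f = 2π·1770 = 1.112e+04 rad/s.
Step 2 — Component impedances:
  R: Z = R = 4700 Ω
  L: Z = jωL = j·1.112e+04·0.00652 = 0 + j72.51 Ω
Step 3 — Series combination: Z_total = R + L = 4700 + j72.51 Ω = 4701∠0.9° Ω.
Step 4 — Source phasor: V = 10∠83.7° V = 1.097 + j9.94 V.
Step 5 — Ohm's law: I = V / Z_total = (1.097 + j9.94) / (4700 + j72.51) = 0.000266 + j0.002111 A.
Step 6 — Convert to polar: |I| = 0.002127 A, ∠I = 82.8°.

I = 0.002127∠82.8° A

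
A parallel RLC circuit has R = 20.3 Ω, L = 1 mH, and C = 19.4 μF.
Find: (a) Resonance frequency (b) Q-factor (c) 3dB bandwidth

Step 1 — Resonance: ω₀ = 1/√(LC) = 1/√(0.001·1.94e-05) = 7180 rad/s.
Step 2 — f₀ = ω₀/(2π) = 1143 Hz.
Step 3 — Parallel Q: Q = R/(ω₀L) = 20.3/(7180·0.001) = 2.827.
Step 4 — Bandwidth: Δω = ω₀/Q = 2539 rad/s; BW = Δω/(2π) = 404.1 Hz.

(a) f₀ = 1143 Hz  (b) Q = 2.827  (c) BW = 404.1 Hz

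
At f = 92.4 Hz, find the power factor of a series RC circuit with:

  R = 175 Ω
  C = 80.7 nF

Step 1 — Angular frequency: ω = 2π·f = 2π·92.4 = 580.6 rad/s.
Step 2 — Component impedances:
  R: Z = R = 175 Ω
  C: Z = 1/(jωC) = -j/(ω·C) = 0 - j2.134e+04 Ω
Step 3 — Series combination: Z_total = R + C = 175 - j2.134e+04 Ω = 2.134e+04∠-89.5° Ω.
Step 4 — Power factor: PF = cos(φ) = Re(Z)/|Z| = 175/21345 = 0.008199.
Step 5 — Type: Im(Z) = -2.134e+04 ⇒ leading (phase φ = -89.5°).

PF = 0.008199 (leading, φ = -89.5°)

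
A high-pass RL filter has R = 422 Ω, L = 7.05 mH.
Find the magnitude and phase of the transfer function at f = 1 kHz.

Step 1 — Angular frequency: ω = 2π·1000 = 6283 rad/s.
Step 2 — Transfer function: H(jω) = jωL/(R + jωL).
Step 3 — Numerator jωL = j·44.3; denominator R + jωL = 422 + j44.3.
Step 4 — H = 0.0109 + j0.1038.
Step 5 — Magnitude: |H| = 0.1044 (-19.6 dB); phase: φ = 84.0°.

|H| = 0.1044 (-19.6 dB), φ = 84.0°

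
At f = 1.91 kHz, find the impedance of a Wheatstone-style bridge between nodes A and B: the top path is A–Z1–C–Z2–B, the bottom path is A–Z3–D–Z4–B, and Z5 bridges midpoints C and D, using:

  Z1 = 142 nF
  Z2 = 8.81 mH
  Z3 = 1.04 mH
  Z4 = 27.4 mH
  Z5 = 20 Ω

Step 1 — Angular frequency: ω = 2π·f = 2π·1910 = 1.2e+04 rad/s.
Step 2 — Component impedances:
  Z1: Z = 1/(jωC) = -j/(ω·C) = 0 - j586.8 Ω
  Z2: Z = jωL = j·1.2e+04·0.00881 = 0 + j105.7 Ω
  Z3: Z = jωL = j·1.2e+04·0.00104 = 0 + j12.48 Ω
  Z4: Z = jωL = j·1.2e+04·0.0274 = 0 + j328.8 Ω
  Z5: Z = R = 20 Ω
Step 3 — Bridge requires nodal analysis (the Z5 bridge couples midpoints C and D, so the two paths cannot be reduced to a simple series/parallel combination). Setting node B to ground and injecting 1 A at node A, the 3-node admittance system at A, C, D solves to V_A = Z_AB = 12.12 + j92.89 Ω = 93.68∠82.6° Ω.

Z = 12.12 + j92.89 Ω = 93.68∠82.6° Ω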